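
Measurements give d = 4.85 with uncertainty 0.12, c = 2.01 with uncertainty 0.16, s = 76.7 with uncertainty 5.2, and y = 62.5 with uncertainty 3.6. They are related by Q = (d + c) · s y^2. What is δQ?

Let u = d + c = 6.86. δu = √(δd² + δc²) = √(0.0144 + 0.0256) = 0.200, so δu/u = 0.0292.
Q is then a monomial in u, s, y:
δQ/Q = √((δu/u)² + (1·δs/s)² + (2·δy/y)²) = √(0.000850 + 0.00460 + 0.0133) = 0.137
Q = 2.06e+06, so δQ = 0.137 × 2.06e+06 = 2.81e+05.

2.81e+05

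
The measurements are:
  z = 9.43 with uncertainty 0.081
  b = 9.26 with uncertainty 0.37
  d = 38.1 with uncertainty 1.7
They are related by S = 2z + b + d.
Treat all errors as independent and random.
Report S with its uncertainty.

66.2 ± 1.75

Sums and differences: (δS)² = Σ (cᵢ δxᵢ)².
  (2·δz)² = 0.0262;  (δb)² = 0.137;  (δd)² = 2.89
δS = √(3.05) = 1.75
S = 66.2.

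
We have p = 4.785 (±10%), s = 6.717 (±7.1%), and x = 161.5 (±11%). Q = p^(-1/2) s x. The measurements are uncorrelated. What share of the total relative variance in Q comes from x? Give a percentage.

(δQ/Q)² = (−½·δp/p)² + (1·δs/s)² + (1·δx/x)²
  p term: (-0.5×0.100)² = 0.00250
  s term: (1×0.0710)² = 0.00504
  x term: (1×0.110)² = 0.0121
Total = 0.0196. Share from x = 0.0121/0.0196 = 0.616.

61.6%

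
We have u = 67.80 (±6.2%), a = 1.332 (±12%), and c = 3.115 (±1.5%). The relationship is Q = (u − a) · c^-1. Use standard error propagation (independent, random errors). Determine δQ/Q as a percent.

Let w = u − a = 66.47. δw = √(δu² + δa²) = √(17.7 + 0.0255) = 4.21, so δw/w = 0.0633.
Q is then a monomial in w, c:
δQ/Q = √((δw/w)² + (-1·δc/c)²) = √(0.00401 + 0.000225) = 0.0650

6.50%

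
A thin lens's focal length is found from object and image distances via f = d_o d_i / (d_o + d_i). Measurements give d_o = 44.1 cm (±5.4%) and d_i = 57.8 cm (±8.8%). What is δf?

∂f/∂d_o = (d_i/(d_o+d_i))² = 0.322;  ∂f/∂d_i = (d_o/(d_o+d_i))² = 0.187
δf = √((∂f/∂d_o · δd_o)² + (∂f/∂d_i · δd_i)²) = √(0.587 + 0.908) = 1.22 cm

1.22 cm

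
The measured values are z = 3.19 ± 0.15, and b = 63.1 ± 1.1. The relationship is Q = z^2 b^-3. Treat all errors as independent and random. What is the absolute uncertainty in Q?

Products/powers → add relative errors in quadrature, weighted by exponent:
  (2·δz/z)² = (2×0.0470)² = 0.00884;  (-3·δb/b)² = (-3×0.0174)² = 0.00274
δQ/Q = √(0.0116) = 0.108
Q = 4.05e-05, so δQ = 0.108 × 4.05e-05 = 4.36e-06.

4.36e-06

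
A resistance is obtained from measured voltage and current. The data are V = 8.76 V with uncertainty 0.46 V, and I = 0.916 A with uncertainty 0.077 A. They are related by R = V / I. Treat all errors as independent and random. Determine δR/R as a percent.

Each factor contributes (exponent × relative error)² to (δR/R)²:
  (1·δV/V)² = (1×0.0525)² = 0.00276;  (-1·δI/I)² = (-1×0.0841)² = 0.00707
δR/R = √(0.00982) = 0.0991

9.91%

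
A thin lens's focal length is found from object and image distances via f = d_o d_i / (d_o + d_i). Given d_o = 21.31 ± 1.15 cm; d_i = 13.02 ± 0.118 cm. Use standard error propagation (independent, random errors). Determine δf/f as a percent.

∂f/∂d_o = (d_i/(d_o+d_i))² = 0.144;  ∂f/∂d_i = (d_o/(d_o+d_i))² = 0.385
δf = √((∂f/∂d_o · δd_o)² + (∂f/∂d_i · δd_i)²) = √(0.0274 + 0.00207) = 0.172 cm
f = 8.082 cm, so δf/f = 0.172/8.082 = 0.0212.

2.12%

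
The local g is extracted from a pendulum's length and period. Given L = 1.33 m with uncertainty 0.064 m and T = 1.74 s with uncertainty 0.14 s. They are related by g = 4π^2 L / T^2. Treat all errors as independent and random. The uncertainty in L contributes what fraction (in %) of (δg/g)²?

8.21%

(δg/g)² = (1·δL/L)² + (-2·δT/T)²
  L term: (1×0.0481)² = 0.00232
  T term: (-2×0.0805)² = 0.0259
Total = 0.0282. Share from L = 0.00232/0.0282 = 0.0821.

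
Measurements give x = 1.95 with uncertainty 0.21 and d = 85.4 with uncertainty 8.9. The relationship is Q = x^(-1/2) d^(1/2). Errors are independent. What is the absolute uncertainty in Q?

Products/powers → add relative errors in quadrature, weighted by exponent:
  (−½·δx/x)² = (-0.5×0.108)² = 0.00290;  (½·δd/d)² = (0.5×0.104)² = 0.00272
δQ/Q = √(0.00561) = 0.0749
Q = 6.62, so δQ = 0.0749 × 6.62 = 0.496.

0.496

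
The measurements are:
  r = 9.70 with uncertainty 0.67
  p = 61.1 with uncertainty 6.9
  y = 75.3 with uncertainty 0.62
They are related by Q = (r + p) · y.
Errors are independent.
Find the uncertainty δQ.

524

Let u = r + p = 70.8. δu = √(δr² + δp²) = √(0.449 + 47.6) = 6.93, so δu/u = 0.0979.
Q is then a monomial in u, y:
δQ/Q = √((δu/u)² + (1·δy/y)²) = √(0.00959 + 6.78e-05) = 0.0983
Q = 5330, so δQ = 0.0983 × 5330 = 524.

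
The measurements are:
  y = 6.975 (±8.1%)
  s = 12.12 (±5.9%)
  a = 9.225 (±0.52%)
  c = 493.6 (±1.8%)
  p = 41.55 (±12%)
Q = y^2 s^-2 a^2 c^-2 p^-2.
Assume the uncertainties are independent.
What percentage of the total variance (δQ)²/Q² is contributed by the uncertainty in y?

(δQ/Q)² = (2·δy/y)² + (-2·δs/s)² + (2·δa/a)² + (-2·δc/c)² + (-2·δp/p)²
  y term: (2×0.0810)² = 0.0262
  s term: (-2×0.0590)² = 0.0139
  a term: (2×0.00520)² = 0.000108
  c term: (-2×0.0180)² = 0.00130
  p term: (-2×0.120)² = 0.0576
Total = 0.0992. Share from y = 0.0262/0.0992 = 0.265.

26.5%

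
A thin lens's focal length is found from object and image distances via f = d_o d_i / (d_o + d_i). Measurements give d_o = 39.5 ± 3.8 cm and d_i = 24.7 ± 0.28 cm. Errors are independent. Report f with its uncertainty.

15.2 ± 0.572 cm

∂f/∂d_o = (d_i/(d_o+d_i))² = 0.148;  ∂f/∂d_i = (d_o/(d_o+d_i))² = 0.379
δf = √((∂f/∂d_o · δd_o)² + (∂f/∂d_i · δd_i)²) = √(0.316 + 0.0112) = 0.572 cm
f = 15.2 cm.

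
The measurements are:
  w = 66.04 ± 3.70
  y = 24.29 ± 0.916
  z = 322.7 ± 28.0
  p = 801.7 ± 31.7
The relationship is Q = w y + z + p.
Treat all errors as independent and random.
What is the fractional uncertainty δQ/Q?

Let h = w·y = 1604. δh/h = √((1·δw/w)² + (1·δy/y)²) = √(0.00314 + 0.00142) = 0.0675, so δh = 108.
Q = h + z + p: δQ = √(δh² + δz² + δp²) = √(11700 + 784 + 1000) = 116
Q = 2729, so δQ/Q = 116/2729 = 0.0426.

0.0426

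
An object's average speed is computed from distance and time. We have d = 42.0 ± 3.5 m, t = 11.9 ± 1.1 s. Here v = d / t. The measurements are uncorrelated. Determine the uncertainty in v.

0.439 m/s

Products/powers → add relative errors in quadrature, weighted by exponent:
  (1·δd/d)² = (1×0.0833)² = 0.00694;  (-1·δt/t)² = (-1×0.0924)² = 0.00854
δv/v = √(0.0155) = 0.124
v = 3.53 m/s, so δv = 0.124 × 3.53 = 0.439 m/s.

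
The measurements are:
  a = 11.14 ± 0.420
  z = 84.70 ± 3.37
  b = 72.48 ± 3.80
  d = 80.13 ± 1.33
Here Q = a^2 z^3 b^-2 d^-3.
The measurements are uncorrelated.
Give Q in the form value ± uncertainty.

Each factor contributes (exponent × relative error)² to (δQ/Q)²:
  (2·δa/a)² = (2×0.0377)² = 0.00569;  (3·δz/z)² = (3×0.0398)² = 0.0142;  (-2·δb/b)² = (-2×0.0524)² = 0.0110;  (-3·δd/d)² = (-3×0.0166)² = 0.00248
δQ/Q = √(0.0334) = 0.183
Q = 0.02790, so δQ = 0.183 × 0.02790 = 0.00510.

0.02790 ± 0.00510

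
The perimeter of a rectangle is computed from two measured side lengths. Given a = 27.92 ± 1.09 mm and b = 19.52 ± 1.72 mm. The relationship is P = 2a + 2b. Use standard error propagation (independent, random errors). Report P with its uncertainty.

94.88 ± 4.07 mm

Sums and differences: (δP)² = Σ (cᵢ δxᵢ)².
  (2·δa)² = 4.75;  (2·δb)² = 11.8
δP = √(16.6) = 4.07 mm
P = 94.88 mm.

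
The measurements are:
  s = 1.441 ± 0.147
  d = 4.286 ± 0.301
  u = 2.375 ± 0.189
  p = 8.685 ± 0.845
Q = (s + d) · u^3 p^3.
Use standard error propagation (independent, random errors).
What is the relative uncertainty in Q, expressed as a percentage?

38.2%

Let w = s + d = 5.727. δw = √(δs² + δd²) = √(0.0216 + 0.0906) = 0.335, so δw/w = 0.0585.
Q is then a monomial in w, u, p:
δQ/Q = √((δw/w)² + (3·δu/u)² + (3·δp/p)²) = √(0.00342 + 0.0570 + 0.0852) = 0.382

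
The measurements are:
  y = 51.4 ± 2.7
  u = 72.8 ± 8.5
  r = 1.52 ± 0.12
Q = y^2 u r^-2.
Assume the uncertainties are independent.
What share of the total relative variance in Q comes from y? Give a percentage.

(δQ/Q)² = (2·δy/y)² + (1·δu/u)² + (-2·δr/r)²
  y term: (2×0.0525)² = 0.0110
  u term: (1×0.117)² = 0.0136
  r term: (-2×0.0789)² = 0.0249
Total = 0.0496. Share from y = 0.0110/0.0496 = 0.223.

22.3%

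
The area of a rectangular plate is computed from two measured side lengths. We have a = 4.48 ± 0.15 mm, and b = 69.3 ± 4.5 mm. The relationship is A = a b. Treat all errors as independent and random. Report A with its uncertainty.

Since A is a product/quotient, work with relative uncertainties:
  (1·δa/a)² = (1×0.0335)² = 0.00112;  (1·δb/b)² = (1×0.0649)² = 0.00422
δA/A = √(0.00534) = 0.0731
A = 310 mm^2, so δA = 0.0731 × 310 = 22.7 mm^2.

310 ± 22.7 mm^2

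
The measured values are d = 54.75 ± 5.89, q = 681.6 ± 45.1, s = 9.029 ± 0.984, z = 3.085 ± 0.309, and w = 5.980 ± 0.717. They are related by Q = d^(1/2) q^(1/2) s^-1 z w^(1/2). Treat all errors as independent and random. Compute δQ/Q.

0.172

Since Q is a product/quotient, work with relative uncertainties:
  (½·δd/d)² = (0.5×0.108)² = 0.00289;  (½·δq/q)² = (0.5×0.0662)² = 0.00109;  (-1·δs/s)² = (-1×0.109)² = 0.0119;  (1·δz/z)² = (1×0.100)² = 0.0100;  (½·δw/w)² = (0.5×0.120)² = 0.00359
δQ/Q = √(0.0295) = 0.172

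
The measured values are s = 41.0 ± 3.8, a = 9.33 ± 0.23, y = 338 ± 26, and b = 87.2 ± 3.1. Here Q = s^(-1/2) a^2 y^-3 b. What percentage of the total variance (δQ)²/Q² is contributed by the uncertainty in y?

(δQ/Q)² = (−½·δs/s)² + (2·δa/a)² + (-3·δy/y)² + (1·δb/b)²
  s term: (-0.5×0.0927)² = 0.00215
  a term: (2×0.0247)² = 0.00243
  y term: (-3×0.0769)² = 0.0533
  b term: (1×0.0356)² = 0.00126
Total = 0.0591. Share from y = 0.0533/0.0591 = 0.901.

90.1%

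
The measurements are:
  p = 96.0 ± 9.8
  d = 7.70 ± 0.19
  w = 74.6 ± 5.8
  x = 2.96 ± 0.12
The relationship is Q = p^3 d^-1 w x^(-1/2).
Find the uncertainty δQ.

1.58e+06

Q is a product of powers, so relative uncertainties combine in quadrature:
  (3·δp/p)² = (3×0.102)² = 0.0938;  (-1·δd/d)² = (-1×0.0247)² = 0.000609;  (1·δw/w)² = (1×0.0777)² = 0.00604;  (−½·δx/x)² = (-0.5×0.0405)² = 0.000411
δQ/Q = √(0.101) = 0.318
Q = 4.98e+06, so δQ = 0.318 × 4.98e+06 = 1.58e+06.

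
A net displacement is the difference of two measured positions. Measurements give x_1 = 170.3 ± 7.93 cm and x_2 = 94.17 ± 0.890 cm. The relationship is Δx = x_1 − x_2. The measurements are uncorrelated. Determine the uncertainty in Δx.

Δx is a linear combination, so absolute uncertainties add in quadrature:
  (δx_1)² = 62.9;  (δx_2)² = 0.792
δΔx = √(63.7) = 7.98 cm

7.98 cm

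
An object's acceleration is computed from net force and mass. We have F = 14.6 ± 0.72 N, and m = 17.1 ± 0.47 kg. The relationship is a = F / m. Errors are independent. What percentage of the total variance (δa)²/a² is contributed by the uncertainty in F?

(δa/a)² = (1·δF/F)² + (-1·δm/m)²
  F term: (1×0.0493)² = 0.00243
  m term: (-1×0.0275)² = 0.000755
Total = 0.00319. Share from F = 0.00243/0.00319 = 0.763.

76.3%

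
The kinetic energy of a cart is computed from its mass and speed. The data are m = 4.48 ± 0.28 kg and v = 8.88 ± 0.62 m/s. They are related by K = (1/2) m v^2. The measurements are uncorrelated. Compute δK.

Since K is a product/quotient, work with relative uncertainties:
  (1·δm/m)² = (1×0.0625)² = 0.00391;  (2·δv/v)² = (2×0.0698)² = 0.0195
δK/K = √(0.0234) = 0.153
K = 177 J, so δK = 0.153 × 177 = 27.0 J.

27.0 J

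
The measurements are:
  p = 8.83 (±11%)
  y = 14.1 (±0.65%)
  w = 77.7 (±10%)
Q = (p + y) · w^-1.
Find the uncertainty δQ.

0.0321

Let u = p + y = 22.9. δu = √(δp² + δy²) = √(0.943 + 0.00840) = 0.976, so δu/u = 0.0425.
Q is then a monomial in u, w:
δQ/Q = √((δu/u)² + (-1·δw/w)²) = √(0.00181 + 0.0100) = 0.109
Q = 0.295, so δQ = 0.109 × 0.295 = 0.0321.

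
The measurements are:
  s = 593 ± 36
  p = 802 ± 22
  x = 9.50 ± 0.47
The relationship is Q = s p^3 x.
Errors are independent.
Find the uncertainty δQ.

3.3e+11

Q is a product of powers, so relative uncertainties combine in quadrature:
  (1·δs/s)² = (1×0.0607)² = 0.00369;  (3·δp/p)² = (3×0.0274)² = 0.00677;  (1·δx/x)² = (1×0.0495)² = 0.00245
δQ/Q = √(0.0129) = 0.114
Q = 2.91e+12, so δQ = 0.114 × 2.91e+12 = 3.3e+11.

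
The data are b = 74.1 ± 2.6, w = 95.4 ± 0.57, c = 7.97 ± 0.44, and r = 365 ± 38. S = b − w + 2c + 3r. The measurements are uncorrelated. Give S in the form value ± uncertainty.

Each term contributes (cᵢ δxᵢ)² to (δS)²:
  (δb)² = 6.76;  (δw)² = 0.325;  (2·δc)² = 0.774;  (3·δr)² = 13000
δS = √(13000) = 114
S = 1090.

1090 ± 114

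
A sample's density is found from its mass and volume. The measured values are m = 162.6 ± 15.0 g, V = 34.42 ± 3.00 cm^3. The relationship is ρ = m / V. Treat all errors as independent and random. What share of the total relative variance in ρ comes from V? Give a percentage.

(δρ/ρ)² = (1·δm/m)² + (-1·δV/V)²
  m term: (1×0.0923)² = 0.00851
  V term: (-1×0.0872)² = 0.00760
Total = 0.0161. Share from V = 0.00760/0.0161 = 0.472.

47.2%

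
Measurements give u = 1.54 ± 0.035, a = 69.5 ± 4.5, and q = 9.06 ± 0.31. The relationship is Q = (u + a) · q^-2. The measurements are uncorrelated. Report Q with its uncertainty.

Let w = u + a = 71.0. δw = √(δu² + δa²) = √(0.00123 + 20.2) = 4.50, so δw/w = 0.0633.
Q is then a monomial in w, q:
δQ/Q = √((δw/w)² + (-2·δq/q)²) = √(0.00401 + 0.00468) = 0.0933
Q = 0.865, so δQ = 0.0933 × 0.865 = 0.0807.

0.865 ± 0.0807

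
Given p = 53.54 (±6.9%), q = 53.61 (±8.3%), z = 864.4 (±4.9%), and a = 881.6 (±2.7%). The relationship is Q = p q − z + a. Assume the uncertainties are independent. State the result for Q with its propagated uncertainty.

Let w = p·q = 2870. δw/w = √((1·δp/p)² + (1·δq/q)²) = √(0.00476 + 0.00689) = 0.108, so δw = 310.
Q = w − z + a: δQ = √(δw² + δz² + δa²) = √(96000 + 1790 + 567) = 314
Q = 2887.

2887 ± 314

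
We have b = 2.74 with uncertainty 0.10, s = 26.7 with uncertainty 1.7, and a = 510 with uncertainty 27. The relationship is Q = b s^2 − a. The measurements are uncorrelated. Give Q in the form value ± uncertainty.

Let p = b·s^2 = 1950. δp/p = √((1·δb/b)² + (2·δs/s)²) = √(0.00133 + 0.0162) = 0.132, so δp = 259.
Q = p − a: δQ = √(δp² + δa²) = √(67000 + 729) = 260
Q = 1440.

1440 ± 260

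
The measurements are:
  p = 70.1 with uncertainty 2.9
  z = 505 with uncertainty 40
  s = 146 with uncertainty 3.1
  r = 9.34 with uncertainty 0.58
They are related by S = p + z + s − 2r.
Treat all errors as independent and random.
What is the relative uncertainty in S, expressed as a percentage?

S is a linear combination, so absolute uncertainties add in quadrature:
  (δp)² = 8.41;  (δz)² = 1600;  (δs)² = 9.61;  (2·δr)² = 1.35
δS = √(1620) = 40.2
S = 702, so δS/S = 40.2/702 = 0.0573.

5.73%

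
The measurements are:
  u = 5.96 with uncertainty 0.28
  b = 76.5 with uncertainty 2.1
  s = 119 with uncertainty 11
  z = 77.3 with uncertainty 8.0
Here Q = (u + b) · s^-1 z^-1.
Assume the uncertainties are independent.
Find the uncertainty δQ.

0.00127

Let w = u + b = 82.5. δw = √(δu² + δb²) = √(0.0784 + 4.41) = 2.12, so δw/w = 0.0257.
Q is then a monomial in w, s, z:
δQ/Q = √((δw/w)² + (-1·δs/s)² + (-1·δz/z)²) = √(0.000660 + 0.00854 + 0.0107) = 0.141
Q = 0.00896, so δQ = 0.141 × 0.00896 = 0.00127.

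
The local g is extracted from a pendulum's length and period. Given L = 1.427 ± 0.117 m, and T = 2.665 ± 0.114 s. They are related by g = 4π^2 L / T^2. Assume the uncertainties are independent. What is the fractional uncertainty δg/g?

Since g is a product/quotient, work with relative uncertainties:
  (1·δL/L)² = (1×0.0820)² = 0.00672;  (-2·δT/T)² = (-2×0.0428)² = 0.00732
δg/g = √(0.0140) = 0.118

0.118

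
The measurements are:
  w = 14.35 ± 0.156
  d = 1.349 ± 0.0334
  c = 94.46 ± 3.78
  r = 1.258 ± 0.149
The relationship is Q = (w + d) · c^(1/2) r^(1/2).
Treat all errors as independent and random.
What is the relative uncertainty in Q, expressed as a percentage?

Let u = w + d = 15.70. δu = √(δw² + δd²) = √(0.0243 + 0.00112) = 0.160, so δu/u = 0.0102.
Q is then a monomial in u, c, r:
δQ/Q = √((δu/u)² + (½·δc/c)² + (½·δr/r)²) = √(0.000103 + 0.000400 + 0.00351) = 0.0633

6.33%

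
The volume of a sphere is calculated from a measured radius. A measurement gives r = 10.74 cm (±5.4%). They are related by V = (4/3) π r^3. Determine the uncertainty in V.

841 cm^3

V ∝ r^3, so δV/V = |3| · δr/r = 3 × 0.0540 = 0.162.
V = 5189 cm^3, so δV = 0.162 × 5189 = 841 cm^3.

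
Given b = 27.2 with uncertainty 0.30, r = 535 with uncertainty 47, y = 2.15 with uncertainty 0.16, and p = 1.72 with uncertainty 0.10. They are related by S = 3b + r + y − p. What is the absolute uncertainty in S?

For a sum/difference, combine absolute errors in quadrature:
  (3·δb)² = 0.810;  (δr)² = 2210;  (δy)² = 0.0256;  (δp)² = 0.0100
δS = √(2210) = 47.0

47.0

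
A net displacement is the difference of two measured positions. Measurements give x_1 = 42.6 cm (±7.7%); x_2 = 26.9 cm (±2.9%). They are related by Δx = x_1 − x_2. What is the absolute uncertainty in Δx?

3.37 cm

Sums and differences: (δΔx)² = Σ (cᵢ δxᵢ)².
  (δx_1)² = 10.8;  (δx_2)² = 0.609
δΔx = √(11.4) = 3.37 cm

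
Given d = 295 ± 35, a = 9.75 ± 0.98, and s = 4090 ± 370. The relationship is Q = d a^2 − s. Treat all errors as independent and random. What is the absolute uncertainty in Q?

6560

Let p = d·a^2 = 28000. δp/p = √((1·δd/d)² + (2·δa/a)²) = √(0.0141 + 0.0404) = 0.233, so δp = 6550.
Q = p − s: δQ = √(δp² + δs²) = √(4.29e+07 + 1.37e+05) = 6560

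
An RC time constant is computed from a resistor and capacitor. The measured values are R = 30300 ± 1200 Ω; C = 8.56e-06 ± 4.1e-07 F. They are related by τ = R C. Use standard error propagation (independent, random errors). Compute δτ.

0.0161 s

Since τ is a product/quotient, work with relative uncertainties:
  (1·δR/R)² = (1×0.0396)² = 0.00157;  (1·δC/C)² = (1×0.0479)² = 0.00229
δτ/τ = √(0.00386) = 0.0621
τ = 0.259 s, so δτ = 0.0621 × 0.259 = 0.0161 s.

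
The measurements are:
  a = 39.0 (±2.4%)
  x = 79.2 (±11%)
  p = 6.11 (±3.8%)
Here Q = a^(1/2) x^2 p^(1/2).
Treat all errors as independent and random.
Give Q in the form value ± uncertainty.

For a monomial Q ∝ a^(1/2), x^2, p^(1/2), fractional errors add in quadrature:
  (½·δa/a)² = (0.5×0.0240)² = 0.000144;  (2·δx/x)² = (2×0.110)² = 0.0484;  (½·δp/p)² = (0.5×0.0380)² = 0.000361
δQ/Q = √(0.0489) = 0.221
Q = 96800, so δQ = 0.221 × 96800 = 21400.

96800 ± 21400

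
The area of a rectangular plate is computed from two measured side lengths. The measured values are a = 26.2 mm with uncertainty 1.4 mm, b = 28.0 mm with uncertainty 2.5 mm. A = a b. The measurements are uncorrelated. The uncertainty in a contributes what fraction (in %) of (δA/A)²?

(δA/A)² = (1·δa/a)² + (1·δb/b)²
  a term: (1×0.0534)² = 0.00286
  b term: (1×0.0893)² = 0.00797
Total = 0.0108. Share from a = 0.00286/0.0108 = 0.264.

26.4%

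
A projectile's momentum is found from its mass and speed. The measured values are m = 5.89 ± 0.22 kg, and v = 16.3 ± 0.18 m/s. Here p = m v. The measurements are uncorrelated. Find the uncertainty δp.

3.74 kg·m/s

Products/powers → add relative errors in quadrature, weighted by exponent:
  (1·δm/m)² = (1×0.0374)² = 0.00140;  (1·δv/v)² = (1×0.0110)² = 0.000122
δp/p = √(0.00152) = 0.0389
p = 96.0 kg·m/s, so δp = 0.0389 × 96.0 = 3.74 kg·m/s.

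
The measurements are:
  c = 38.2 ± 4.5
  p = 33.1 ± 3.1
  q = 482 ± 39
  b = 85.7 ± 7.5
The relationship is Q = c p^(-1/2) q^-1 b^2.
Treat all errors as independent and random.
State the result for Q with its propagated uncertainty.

Since Q is a product/quotient, work with relative uncertainties:
  (1·δc/c)² = (1×0.118)² = 0.0139;  (−½·δp/p)² = (-0.5×0.0937)² = 0.00219;  (-1·δq/q)² = (-1×0.0809)² = 0.00655;  (2·δb/b)² = (2×0.0875)² = 0.0306
δQ/Q = √(0.0533) = 0.231
Q = 101, so δQ = 0.231 × 101 = 23.3.

101 ± 23.3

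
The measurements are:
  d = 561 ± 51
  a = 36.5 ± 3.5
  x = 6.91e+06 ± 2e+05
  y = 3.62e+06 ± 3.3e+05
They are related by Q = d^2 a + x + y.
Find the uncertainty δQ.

2.39e+06

Let p = d^2·a = 1.15e+07. δp/p = √((2·δd/d)² + (1·δa/a)²) = √(0.0331 + 0.00919) = 0.206, so δp = 2.36e+06.
Q = p + x + y: δQ = √(δp² + δx² + δy²) = √(5.58e+12 + 4e+10 + 1.09e+11) = 2.39e+06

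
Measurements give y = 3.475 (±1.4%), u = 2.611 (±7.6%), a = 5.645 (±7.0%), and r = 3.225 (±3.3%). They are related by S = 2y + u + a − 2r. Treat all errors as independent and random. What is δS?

0.500

Each term contributes (cᵢ δxᵢ)² to (δS)²:
  (2·δy)² = 0.00947;  (δu)² = 0.0394;  (δa)² = 0.156;  (2·δr)² = 0.0453
δS = √(0.250) = 0.500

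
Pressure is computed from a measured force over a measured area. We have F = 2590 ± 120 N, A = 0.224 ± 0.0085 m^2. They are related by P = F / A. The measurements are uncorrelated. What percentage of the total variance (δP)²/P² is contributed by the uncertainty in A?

(δP/P)² = (1·δF/F)² + (-1·δA/A)²
  F term: (1×0.0463)² = 0.00215
  A term: (-1×0.0379)² = 0.00144
Total = 0.00359. Share from A = 0.00144/0.00359 = 0.401.

40.1%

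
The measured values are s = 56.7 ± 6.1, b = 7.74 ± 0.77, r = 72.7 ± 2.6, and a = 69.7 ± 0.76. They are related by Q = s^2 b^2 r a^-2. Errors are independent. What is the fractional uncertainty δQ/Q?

0.296

Relative error in a monomial: (δQ/Q)² = Σ (nᵢ · δxᵢ/xᵢ)².
  (2·δs/s)² = (2×0.108)² = 0.0463;  (2·δb/b)² = (2×0.0995)² = 0.0396;  (1·δr/r)² = (1×0.0358)² = 0.00128;  (-2·δa/a)² = (-2×0.0109)² = 0.000476
δQ/Q = √(0.0876) = 0.296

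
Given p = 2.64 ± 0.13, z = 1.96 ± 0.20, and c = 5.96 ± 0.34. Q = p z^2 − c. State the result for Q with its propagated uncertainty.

4.18 ± 2.16

Let w = p·z^2 = 10.1. δw/w = √((1·δp/p)² + (2·δz/z)²) = √(0.00242 + 0.0416) = 0.210, so δw = 2.13.
Q = w − c: δQ = √(δw² + δc²) = √(4.53 + 0.116) = 2.16
Q = 4.18.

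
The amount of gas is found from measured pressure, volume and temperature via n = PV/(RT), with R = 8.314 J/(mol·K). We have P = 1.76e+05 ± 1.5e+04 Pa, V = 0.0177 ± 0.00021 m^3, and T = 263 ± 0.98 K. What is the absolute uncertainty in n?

0.123 mol

Products/powers → add relative errors in quadrature, weighted by exponent:
  (1·δP/P)² = (1×0.0852)² = 0.00726;  (1·δV/V)² = (1×0.0119)² = 0.000141;  (-1·δT/T)² = (-1×0.00373)² = 1.39e-05
δn/n = √(0.00742) = 0.0861
n = 1.42 mol, so δn = 0.0861 × 1.42 = 0.123 mol.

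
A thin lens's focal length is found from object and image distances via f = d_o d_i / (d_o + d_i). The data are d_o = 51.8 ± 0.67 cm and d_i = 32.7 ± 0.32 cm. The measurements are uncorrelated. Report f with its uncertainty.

20.0 ± 0.157 cm

∂f/∂d_o = (d_i/(d_o+d_i))² = 0.150;  ∂f/∂d_i = (d_o/(d_o+d_i))² = 0.376
δf = √((∂f/∂d_o · δd_o)² + (∂f/∂d_i · δd_i)²) = √(0.0101 + 0.0145) = 0.157 cm
f = 20.0 cm.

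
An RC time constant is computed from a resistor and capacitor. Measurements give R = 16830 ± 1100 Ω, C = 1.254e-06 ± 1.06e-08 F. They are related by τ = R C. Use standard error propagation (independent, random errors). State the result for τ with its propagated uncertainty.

Relative error in a monomial: (δτ/τ)² = Σ (nᵢ · δxᵢ/xᵢ)².
  (1·δR/R)² = (1×0.0654)² = 0.00427;  (1·δC/C)² = (1×0.00845)² = 7.15e-05
δτ/τ = √(0.00434) = 0.0659
τ = 0.02110 s, so δτ = 0.0659 × 0.02110 = 0.00139 s.

0.02110 ± 0.00139 s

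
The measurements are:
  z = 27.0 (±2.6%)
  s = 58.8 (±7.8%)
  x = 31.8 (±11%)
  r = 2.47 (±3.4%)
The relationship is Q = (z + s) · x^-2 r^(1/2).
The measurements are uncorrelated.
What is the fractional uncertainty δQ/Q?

Let u = z + s = 85.8. δu = √(δz² + δs²) = √(0.493 + 21.0) = 4.64, so δu/u = 0.0541.
Q is then a monomial in u, x, r:
δQ/Q = √((δu/u)² + (-2·δx/x)² + (½·δr/r)²) = √(0.00292 + 0.0484 + 0.000289) = 0.227

0.227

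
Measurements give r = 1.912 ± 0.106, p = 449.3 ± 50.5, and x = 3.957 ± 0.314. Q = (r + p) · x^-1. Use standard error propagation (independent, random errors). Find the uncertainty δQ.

Let u = r + p = 451.2. δu = √(δr² + δp²) = √(0.0112 + 2550) = 50.5, so δu/u = 0.112.
Q is then a monomial in u, x:
δQ/Q = √((δu/u)² + (-1·δx/x)²) = √(0.0125 + 0.00630) = 0.137
Q = 114.0, so δQ = 0.137 × 114.0 = 15.6.

15.6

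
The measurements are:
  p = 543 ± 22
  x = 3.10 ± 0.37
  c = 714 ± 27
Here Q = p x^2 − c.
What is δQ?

Let w = p·x^2 = 5220. δw/w = √((1·δp/p)² + (2·δx/x)²) = √(0.00164 + 0.0570) = 0.242, so δw = 1260.
Q = w − c: δQ = √(δw² + δc²) = √(1.6e+06 + 729) = 1260

1260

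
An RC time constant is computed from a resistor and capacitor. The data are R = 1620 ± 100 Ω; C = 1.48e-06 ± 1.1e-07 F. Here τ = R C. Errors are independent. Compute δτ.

τ is a product of powers, so relative uncertainties combine in quadrature:
  (1·δR/R)² = (1×0.0617)² = 0.00381;  (1·δC/C)² = (1×0.0743)² = 0.00552
δτ/τ = √(0.00933) = 0.0966
τ = 0.00240 s, so δτ = 0.0966 × 0.00240 = 0.000232 s.

0.000232 s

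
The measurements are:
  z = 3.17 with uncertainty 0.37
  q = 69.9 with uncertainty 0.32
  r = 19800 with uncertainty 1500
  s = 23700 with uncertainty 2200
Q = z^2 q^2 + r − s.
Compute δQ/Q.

Let p = z^2·q^2 = 49100. δp/p = √((2·δz/z)² + (2·δq/q)²) = √(0.0545 + 8.38e-05) = 0.234, so δp = 11500.
Q = p + r − s: δQ = √(δp² + δr² + δs²) = √(1.32e+08 + 2.25e+06 + 4.84e+06) = 11800
Q = 45200, so δQ/Q = 11800/45200 = 0.261.

0.261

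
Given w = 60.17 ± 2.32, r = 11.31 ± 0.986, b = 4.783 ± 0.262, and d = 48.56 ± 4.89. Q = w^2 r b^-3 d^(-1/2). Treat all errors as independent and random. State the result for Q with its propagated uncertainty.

Each factor contributes (exponent × relative error)² to (δQ/Q)²:
  (2·δw/w)² = (2×0.0386)² = 0.00595;  (1·δr/r)² = (1×0.0872)² = 0.00760;  (-3·δb/b)² = (-3×0.0548)² = 0.0270;  (−½·δd/d)² = (-0.5×0.101)² = 0.00254
δQ/Q = √(0.0431) = 0.208
Q = 53.70, so δQ = 0.208 × 53.70 = 11.1.

53.70 ± 11.1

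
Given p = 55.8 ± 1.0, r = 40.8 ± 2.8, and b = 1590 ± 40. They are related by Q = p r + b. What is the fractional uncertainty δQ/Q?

0.0430

Let w = p·r = 2280. δw/w = √((1·δp/p)² + (1·δr/r)²) = √(0.000321 + 0.00471) = 0.0709, so δw = 161.
Q = w + b: δQ = √(δw² + δb²) = √(26100 + 1600) = 166
Q = 3870, so δQ/Q = 166/3870 = 0.0430.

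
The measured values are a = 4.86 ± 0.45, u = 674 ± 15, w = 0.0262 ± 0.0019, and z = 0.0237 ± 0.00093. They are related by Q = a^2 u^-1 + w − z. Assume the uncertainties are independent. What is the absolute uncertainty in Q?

Let p = a^2·u^-1 = 0.0350. δp/p = √((2·δa/a)² + (-1·δu/u)²) = √(0.0343 + 0.000495) = 0.187, so δp = 0.00654.
Q = p + w − z: δQ = √(δp² + δw² + δz²) = √(4.27e-05 + 3.61e-06 + 8.65e-07) = 0.00687

0.00687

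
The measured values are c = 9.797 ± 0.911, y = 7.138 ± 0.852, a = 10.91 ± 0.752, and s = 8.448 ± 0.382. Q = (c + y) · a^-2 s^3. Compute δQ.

Let u = c + y = 16.94. δu = √(δc² + δy²) = √(0.830 + 0.726) = 1.25, so δu/u = 0.0737.
Q is then a monomial in u, a, s:
δQ/Q = √((δu/u)² + (-2·δa/a)² + (3·δs/s)²) = √(0.00542 + 0.0190 + 0.0184) = 0.207
Q = 85.78, so δQ = 0.207 × 85.78 = 17.8.

17.8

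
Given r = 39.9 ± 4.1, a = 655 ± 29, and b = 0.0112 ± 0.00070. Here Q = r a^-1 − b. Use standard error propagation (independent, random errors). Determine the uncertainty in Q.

Let p = r·a^-1 = 0.0609. δp/p = √((1·δr/r)² + (-1·δa/a)²) = √(0.0106 + 0.00196) = 0.112, so δp = 0.00682.
Q = p − b: δQ = √(δp² + δb²) = √(4.65e-05 + 4.9e-07) = 0.00685

0.00685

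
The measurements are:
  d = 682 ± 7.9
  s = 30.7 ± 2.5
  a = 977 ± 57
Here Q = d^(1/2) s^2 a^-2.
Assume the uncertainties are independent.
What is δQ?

Products/powers → add relative errors in quadrature, weighted by exponent:
  (½·δd/d)² = (0.5×0.0116)² = 3.35e-05;  (2·δs/s)² = (2×0.0814)² = 0.0265;  (-2·δa/a)² = (-2×0.0583)² = 0.0136
δQ/Q = √(0.0402) = 0.200
Q = 0.0258, so δQ = 0.200 × 0.0258 = 0.00517.

0.00517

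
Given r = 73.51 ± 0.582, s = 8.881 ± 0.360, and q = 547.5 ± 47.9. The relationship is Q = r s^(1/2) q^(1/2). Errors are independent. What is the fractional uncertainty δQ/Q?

Q is a product of powers, so relative uncertainties combine in quadrature:
  (1·δr/r)² = (1×0.00792)² = 6.27e-05;  (½·δs/s)² = (0.5×0.0405)² = 0.000411;  (½·δq/q)² = (0.5×0.0875)² = 0.00191
δQ/Q = √(0.00239) = 0.0489

0.0489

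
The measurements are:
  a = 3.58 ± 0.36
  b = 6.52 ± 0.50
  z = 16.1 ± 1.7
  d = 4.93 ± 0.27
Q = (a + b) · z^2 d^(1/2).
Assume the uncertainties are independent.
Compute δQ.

Let u = a + b = 10.1. δu = √(δa² + δb²) = √(0.130 + 0.250) = 0.616, so δu/u = 0.0610.
Q is then a monomial in u, z, d:
δQ/Q = √((δu/u)² + (2·δz/z)² + (½·δd/d)²) = √(0.00372 + 0.0446 + 0.000750) = 0.222
Q = 5810, so δQ = 0.222 × 5810 = 1290.

1290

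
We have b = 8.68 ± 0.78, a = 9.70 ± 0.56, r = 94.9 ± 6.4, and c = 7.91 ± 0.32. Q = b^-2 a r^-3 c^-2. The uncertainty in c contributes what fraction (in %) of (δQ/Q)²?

(δQ/Q)² = (-2·δb/b)² + (1·δa/a)² + (-3·δr/r)² + (-2·δc/c)²
  b term: (-2×0.0899)² = 0.0323
  a term: (1×0.0577)² = 0.00333
  r term: (-3×0.0674)² = 0.0409
  c term: (-2×0.0405)² = 0.00655
Total = 0.0831. Share from c = 0.00655/0.0831 = 0.0788.

7.88%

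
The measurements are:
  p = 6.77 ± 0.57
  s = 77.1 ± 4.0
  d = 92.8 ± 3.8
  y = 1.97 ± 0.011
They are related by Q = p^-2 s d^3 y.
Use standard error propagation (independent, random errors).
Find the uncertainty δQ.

Products/powers → add relative errors in quadrature, weighted by exponent:
  (-2·δp/p)² = (-2×0.0842)² = 0.0284;  (1·δs/s)² = (1×0.0519)² = 0.00269;  (3·δd/d)² = (3×0.0409)² = 0.0151;  (1·δy/y)² = (1×0.00558)² = 3.12e-05
δQ/Q = √(0.0462) = 0.215
Q = 2.65e+06, so δQ = 0.215 × 2.65e+06 = 5.69e+05.

5.69e+05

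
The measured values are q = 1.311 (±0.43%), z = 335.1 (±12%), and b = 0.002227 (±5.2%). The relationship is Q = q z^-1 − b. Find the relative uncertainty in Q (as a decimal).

0.287

Let p = q·z^-1 = 0.003912. δp/p = √((1·δq/q)² + (-1·δz/z)²) = √(1.85e-05 + 0.0144) = 0.120, so δp = 0.000470.
Q = p − b: δQ = √(δp² + δb²) = √(2.21e-07 + 1.34e-08) = 0.000484
Q = 0.001685, so δQ/Q = 0.000484/0.001685 = 0.287.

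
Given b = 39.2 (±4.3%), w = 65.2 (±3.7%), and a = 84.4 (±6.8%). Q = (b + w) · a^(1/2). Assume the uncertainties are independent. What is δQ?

42.4

Let u = b + w = 104. δu = √(δb² + δw²) = √(2.84 + 5.82) = 2.94, so δu/u = 0.0282.
Q is then a monomial in u, a:
δQ/Q = √((δu/u)² + (½·δa/a)²) = √(0.000795 + 0.00116) = 0.0442
Q = 959, so δQ = 0.0442 × 959 = 42.4.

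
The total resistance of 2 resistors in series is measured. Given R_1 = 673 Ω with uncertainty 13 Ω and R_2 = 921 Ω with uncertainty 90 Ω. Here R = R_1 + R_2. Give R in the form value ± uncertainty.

Sums and differences: (δR)² = Σ (cᵢ δxᵢ)².
  (δR_1)² = 169;  (δR_2)² = 8100
δR = √(8270) = 90.9 Ω
R = 1590 Ω.

1590 ± 90.9 Ω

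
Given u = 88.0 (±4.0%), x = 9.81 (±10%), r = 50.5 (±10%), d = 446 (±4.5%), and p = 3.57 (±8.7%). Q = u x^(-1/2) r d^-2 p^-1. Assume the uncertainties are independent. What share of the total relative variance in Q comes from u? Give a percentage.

(δQ/Q)² = (1·δu/u)² + (−½·δx/x)² + (1·δr/r)² + (-2·δd/d)² + (-1·δp/p)²
  u term: (1×0.0400)² = 0.00160
  x term: (-0.5×0.100)² = 0.00250
  r term: (1×0.100)² = 0.0100
  d term: (-2×0.0450)² = 0.00810
  p term: (-1×0.0870)² = 0.00757
Total = 0.0298. Share from u = 0.00160/0.0298 = 0.0537.

5.37%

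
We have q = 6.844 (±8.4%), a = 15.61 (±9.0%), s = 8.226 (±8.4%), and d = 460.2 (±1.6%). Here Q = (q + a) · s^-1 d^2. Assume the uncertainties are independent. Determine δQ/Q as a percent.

Let u = q + a = 22.45. δu = √(δq² + δa²) = √(0.331 + 1.97) = 1.52, so δu/u = 0.0676.
Q is then a monomial in u, s, d:
δQ/Q = √((δu/u)² + (-1·δs/s)² + (2·δd/d)²) = √(0.00457 + 0.00706 + 0.00102) = 0.112

11.2%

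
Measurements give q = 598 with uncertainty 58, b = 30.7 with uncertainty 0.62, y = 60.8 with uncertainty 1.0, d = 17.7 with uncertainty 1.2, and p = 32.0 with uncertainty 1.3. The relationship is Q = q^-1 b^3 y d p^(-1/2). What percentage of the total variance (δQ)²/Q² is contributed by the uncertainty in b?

20.0%

(δQ/Q)² = (-1·δq/q)² + (3·δb/b)² + (1·δy/y)² + (1·δd/d)² + (−½·δp/p)²
  q term: (-1×0.0970)² = 0.00941
  b term: (3×0.0202)² = 0.00367
  y term: (1×0.0164)² = 0.000271
  d term: (1×0.0678)² = 0.00460
  p term: (-0.5×0.0406)² = 0.000413
Total = 0.0184. Share from b = 0.00367/0.0184 = 0.200.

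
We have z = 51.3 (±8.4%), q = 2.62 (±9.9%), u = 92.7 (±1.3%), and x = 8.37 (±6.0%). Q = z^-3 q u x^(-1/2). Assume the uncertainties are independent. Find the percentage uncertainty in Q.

27.3%

For a monomial Q ∝ z^-3, q, u, x^(-1/2), fractional errors add in quadrature:
  (-3·δz/z)² = (-3×0.0840)² = 0.0635;  (1·δq/q)² = (1×0.0990)² = 0.00980;  (1·δu/u)² = (1×0.0130)² = 0.000169;  (−½·δx/x)² = (-0.5×0.0600)² = 0.000900
δQ/Q = √(0.0744) = 0.273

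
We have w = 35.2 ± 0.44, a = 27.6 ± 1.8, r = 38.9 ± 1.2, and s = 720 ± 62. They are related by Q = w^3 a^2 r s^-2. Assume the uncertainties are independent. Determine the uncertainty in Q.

552

Relative error in a monomial: (δQ/Q)² = Σ (nᵢ · δxᵢ/xᵢ)².
  (3·δw/w)² = (3×0.0125)² = 0.00141;  (2·δa/a)² = (2×0.0652)² = 0.0170;  (1·δr/r)² = (1×0.0308)² = 0.000952;  (-2·δs/s)² = (-2×0.0861)² = 0.0297
δQ/Q = √(0.0490) = 0.221
Q = 2490, so δQ = 0.221 × 2490 = 552.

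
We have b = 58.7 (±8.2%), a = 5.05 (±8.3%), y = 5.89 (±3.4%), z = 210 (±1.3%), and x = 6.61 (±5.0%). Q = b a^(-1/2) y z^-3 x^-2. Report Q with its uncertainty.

Products/powers → add relative errors in quadrature, weighted by exponent:
  (1·δb/b)² = (1×0.0820)² = 0.00672;  (−½·δa/a)² = (-0.5×0.0830)² = 0.00172;  (1·δy/y)² = (1×0.0340)² = 0.00116;  (-3·δz/z)² = (-3×0.0130)² = 0.00152;  (-2·δx/x)² = (-2×0.0500)² = 0.0100
δQ/Q = √(0.0211) = 0.145
Q = 3.8e-07, so δQ = 0.145 × 3.8e-07 = 5.53e-08.

(3.80 ± 0.553) × 10^-7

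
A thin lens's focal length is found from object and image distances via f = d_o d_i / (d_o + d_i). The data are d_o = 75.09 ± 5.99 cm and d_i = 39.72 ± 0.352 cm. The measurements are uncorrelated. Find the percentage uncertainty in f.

∂f/∂d_o = (d_i/(d_o+d_i))² = 0.120;  ∂f/∂d_i = (d_o/(d_o+d_i))² = 0.428
δf = √((∂f/∂d_o · δd_o)² + (∂f/∂d_i · δd_i)²) = √(0.514 + 0.0227) = 0.733 cm
f = 25.98 cm, so δf/f = 0.733/25.98 = 0.0282.

2.82%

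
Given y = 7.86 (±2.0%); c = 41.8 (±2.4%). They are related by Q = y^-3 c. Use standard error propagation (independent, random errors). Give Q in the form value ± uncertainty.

Each factor contributes (exponent × relative error)² to (δQ/Q)²:
  (-3·δy/y)² = (-3×0.0200)² = 0.00360;  (1·δc/c)² = (1×0.0240)² = 0.000576
δQ/Q = √(0.00418) = 0.0646
Q = 0.0861, so δQ = 0.0646 × 0.0861 = 0.00556.

0.0861 ± 0.00556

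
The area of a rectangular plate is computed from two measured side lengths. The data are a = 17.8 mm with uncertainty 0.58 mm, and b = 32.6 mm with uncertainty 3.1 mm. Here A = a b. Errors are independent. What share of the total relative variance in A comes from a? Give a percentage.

(δA/A)² = (1·δa/a)² + (1·δb/b)²
  a term: (1×0.0326)² = 0.00106
  b term: (1×0.0951)² = 0.00904
Total = 0.0101. Share from a = 0.00106/0.0101 = 0.105.

10.5%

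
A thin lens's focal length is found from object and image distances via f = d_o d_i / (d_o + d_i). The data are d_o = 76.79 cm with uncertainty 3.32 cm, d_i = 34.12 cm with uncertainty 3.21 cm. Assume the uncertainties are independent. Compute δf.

∂f/∂d_o = (d_i/(d_o+d_i))² = 0.0946;  ∂f/∂d_i = (d_o/(d_o+d_i))² = 0.479
δf = √((∂f/∂d_o · δd_o)² + (∂f/∂d_i · δd_i)²) = √(0.0987 + 2.37) = 1.57 cm

1.57 cm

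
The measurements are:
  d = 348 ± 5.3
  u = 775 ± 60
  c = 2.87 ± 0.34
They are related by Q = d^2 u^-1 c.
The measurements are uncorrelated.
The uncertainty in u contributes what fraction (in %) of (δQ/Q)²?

28.6%

(δQ/Q)² = (2·δd/d)² + (-1·δu/u)² + (1·δc/c)²
  d term: (2×0.0152)² = 0.000928
  u term: (-1×0.0774)² = 0.00599
  c term: (1×0.118)² = 0.0140
Total = 0.0210. Share from u = 0.00599/0.0210 = 0.286.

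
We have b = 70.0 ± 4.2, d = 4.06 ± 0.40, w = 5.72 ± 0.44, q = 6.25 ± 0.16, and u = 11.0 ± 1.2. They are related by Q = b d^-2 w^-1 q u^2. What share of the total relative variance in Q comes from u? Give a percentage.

(δQ/Q)² = (1·δb/b)² + (-2·δd/d)² + (-1·δw/w)² + (1·δq/q)² + (2·δu/u)²
  b term: (1×0.0600)² = 0.00360
  d term: (-2×0.0985)² = 0.0388
  w term: (-1×0.0769)² = 0.00592
  q term: (1×0.0256)² = 0.000655
  u term: (2×0.109)² = 0.0476
Total = 0.0966. Share from u = 0.0476/0.0966 = 0.493.

49.3%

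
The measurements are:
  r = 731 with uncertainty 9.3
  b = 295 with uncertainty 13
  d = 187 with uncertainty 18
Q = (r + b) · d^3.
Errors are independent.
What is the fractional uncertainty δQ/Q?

Let u = r + b = 1030. δu = √(δr² + δb²) = √(86.5 + 169) = 16.0, so δu/u = 0.0156.
Q is then a monomial in u, d:
δQ/Q = √((δu/u)² + (3·δd/d)²) = √(0.000243 + 0.0834) = 0.289

0.289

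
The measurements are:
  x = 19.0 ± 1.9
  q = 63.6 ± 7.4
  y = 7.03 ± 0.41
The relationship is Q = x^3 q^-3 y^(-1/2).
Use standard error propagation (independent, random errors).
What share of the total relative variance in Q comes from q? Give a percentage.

(δQ/Q)² = (3·δx/x)² + (-3·δq/q)² + (−½·δy/y)²
  x term: (3×0.100)² = 0.0900
  q term: (-3×0.116)² = 0.122
  y term: (-0.5×0.0583)² = 0.000850
Total = 0.213. Share from q = 0.122/0.213 = 0.573.

57.3%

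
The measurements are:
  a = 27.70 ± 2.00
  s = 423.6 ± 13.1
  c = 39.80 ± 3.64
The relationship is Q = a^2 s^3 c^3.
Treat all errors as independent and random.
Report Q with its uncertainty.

Since Q is a product/quotient, work with relative uncertainties:
  (2·δa/a)² = (2×0.0722)² = 0.0209;  (3·δs/s)² = (3×0.0309)² = 0.00861;  (3·δc/c)² = (3×0.0915)² = 0.0753
δQ/Q = √(0.105) = 0.324
Q = 3.677e+15, so δQ = 0.324 × 3.677e+15 = 1.19e+15.

(3.677 ± 1.19) × 10^15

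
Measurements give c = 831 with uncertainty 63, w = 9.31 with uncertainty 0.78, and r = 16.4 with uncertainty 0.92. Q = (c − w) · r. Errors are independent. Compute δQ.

1280

Let u = c − w = 822. δu = √(δc² + δw²) = √(3970 + 0.608) = 63.0, so δu/u = 0.0767.
Q is then a monomial in u, r:
δQ/Q = √((δu/u)² + (1·δr/r)²) = √(0.00588 + 0.00315) = 0.0950
Q = 13500, so δQ = 0.0950 × 13500 = 1280.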